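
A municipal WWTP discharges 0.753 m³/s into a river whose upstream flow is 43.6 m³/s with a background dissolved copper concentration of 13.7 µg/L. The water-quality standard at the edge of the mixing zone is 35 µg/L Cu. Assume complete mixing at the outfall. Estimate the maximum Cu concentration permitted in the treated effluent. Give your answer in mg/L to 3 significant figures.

13.7 µg/L = 0.0137 mg/L.
35 µg/L = 0.035 mg/L.
Mass balance: 0.035·44.35 = 0.753·Cₑ + 43.6·0.0137.
Cₑ = (1.552 − 0.5973) / 0.753 = 1.268 mg/L.

1.27 mg/L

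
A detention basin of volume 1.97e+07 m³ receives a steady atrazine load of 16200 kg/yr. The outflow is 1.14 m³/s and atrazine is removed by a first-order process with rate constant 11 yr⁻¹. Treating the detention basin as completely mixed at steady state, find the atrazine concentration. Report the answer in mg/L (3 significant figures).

0.0641 mg/L

Outflow Q = 1.14 m³/s × 3.156e+07 s/yr = 3.598e+07 m³/yr.
Steady-state CSTR mass balance: W = Q·C + k·V·C, so C = W/(Q + kV).
Q + kV = 3.598e+07 + 11·1.97e+07 = 2.527e+08 m³/yr.
C = 16200/2.527e+08 = 6.411e-05 kg/m³ = 0.06411 mg/L.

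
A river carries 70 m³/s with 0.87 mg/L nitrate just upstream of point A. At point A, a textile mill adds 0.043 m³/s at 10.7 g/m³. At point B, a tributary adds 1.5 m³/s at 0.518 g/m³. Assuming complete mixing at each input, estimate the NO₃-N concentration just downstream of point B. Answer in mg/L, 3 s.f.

After input A: C = (70·0.87 + 0.043·10.7) / 70.04 = 0.876 mg/L.
After input B: C = (70.04·0.876 + 1.5·0.518) / 71.54 = 0.8685 mg/L.

0.869 mg/L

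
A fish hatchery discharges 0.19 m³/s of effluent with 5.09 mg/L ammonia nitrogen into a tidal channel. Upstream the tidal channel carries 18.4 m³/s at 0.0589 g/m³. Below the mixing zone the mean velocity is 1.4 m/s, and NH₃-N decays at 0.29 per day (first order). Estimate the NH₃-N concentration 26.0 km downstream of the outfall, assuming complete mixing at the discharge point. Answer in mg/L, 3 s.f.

0.104 mg/L

After complete mixing, C₀ = (0.19·5.09 + 18.4·0.0589) / 18.59 = 0.1103 mg/L.
Travel time t = 2.6e+04 m / 1.4 m/s = 1.857e+04 s = 0.2149 d.
C = 0.1103·exp(−0.29·0.2149) = 0.1103·0.9396 = 0.1037 mg/L.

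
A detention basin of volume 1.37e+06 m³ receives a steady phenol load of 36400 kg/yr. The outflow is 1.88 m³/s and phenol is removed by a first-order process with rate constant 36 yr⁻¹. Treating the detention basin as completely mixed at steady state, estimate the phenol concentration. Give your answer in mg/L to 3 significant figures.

Outflow Q = 1.88 m³/s × 3.156e+07 s/yr = 5.933e+07 m³/yr.
Steady-state CSTR mass balance: W = Q·C + k·V·C, so C = W/(Q + kV).
Q + kV = 5.933e+07 + 36·1.37e+06 = 1.086e+08 m³/yr.
C = 36400/1.086e+08 = 0.000335 kg/m³ = 0.335 mg/L.

0.335 mg/L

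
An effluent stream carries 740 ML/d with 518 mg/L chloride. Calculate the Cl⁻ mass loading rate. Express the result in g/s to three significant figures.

740 ML/d = 8.565 m³/s.
Mass flux = Q·C = 8.565 m³/s × 518 g/m³ = 4437 g/s.

4440 g/s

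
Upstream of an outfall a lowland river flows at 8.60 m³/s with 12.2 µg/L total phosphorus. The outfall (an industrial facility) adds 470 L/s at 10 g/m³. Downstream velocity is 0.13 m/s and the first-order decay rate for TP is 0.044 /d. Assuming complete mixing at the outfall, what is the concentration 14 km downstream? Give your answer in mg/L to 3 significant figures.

0.501 mg/L

470 L/s = 0.47 m³/s.
12.2 µg/L = 0.0122 mg/L.
After complete mixing, C₀ = (0.47·10 + 8.6·0.0122) / 9.07 = 0.5298 mg/L.
Travel time t = 1.4e+04 m / 0.13 m/s = 1.077e+05 s = 1.246 d.
C = 0.5298·exp(−0.044·1.246) = 0.5298·0.9466 = 0.5015 mg/L.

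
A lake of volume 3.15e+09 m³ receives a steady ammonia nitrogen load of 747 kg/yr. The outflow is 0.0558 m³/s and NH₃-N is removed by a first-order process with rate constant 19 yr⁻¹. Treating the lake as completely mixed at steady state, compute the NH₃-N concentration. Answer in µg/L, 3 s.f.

Outflow Q = 0.0558 m³/s × 3.156e+07 s/yr = 1.761e+06 m³/yr.
Steady-state CSTR mass balance: W = Q·C + k·V·C, so C = W/(Q + kV).
Q + kV = 1.761e+06 + 19·3.15e+09 = 5.985e+10 m³/yr.
C = 747/5.985e+10 = 1.248e-08 kg/m³ = 1.248e-05 mg/L = 0.01248 µg/L.

0.0125 µg/L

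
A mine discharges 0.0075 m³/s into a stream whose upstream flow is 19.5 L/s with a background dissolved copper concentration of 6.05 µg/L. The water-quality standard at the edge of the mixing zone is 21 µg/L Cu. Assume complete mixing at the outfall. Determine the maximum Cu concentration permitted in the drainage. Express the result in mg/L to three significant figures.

0.0599 mg/L

19.5 L/s = 0.0195 m³/s.
6.05 µg/L = 0.00605 mg/L.
21 µg/L = 0.021 mg/L.
Mass balance: 0.021·0.027 = 0.0075·Cₑ + 0.0195·0.00605.
Cₑ = (0.000567 − 0.000118) / 0.0075 = 0.05987 mg/L.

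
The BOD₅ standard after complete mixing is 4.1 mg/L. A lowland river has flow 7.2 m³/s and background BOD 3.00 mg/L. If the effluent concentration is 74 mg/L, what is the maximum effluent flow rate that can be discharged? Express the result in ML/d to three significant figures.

9.79 ML/d

Mass balance at complete mixing: C_std·(Q_w + Q_r) = Q_w·C_e + Q_r·C_b.
Rearranging, Q_w = Q_r·(C_std − C_b)/(C_e − C_std) = 7.2·(4.1 − 3) / (74 − 4.1) = 0.1133 m³/s.
= 9.79 ML/d.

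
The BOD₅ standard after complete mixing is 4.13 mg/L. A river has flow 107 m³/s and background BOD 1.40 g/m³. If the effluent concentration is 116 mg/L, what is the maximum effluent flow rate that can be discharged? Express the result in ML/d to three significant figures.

Mass balance at complete mixing: C_std·(Q_w + Q_r) = Q_w·C_e + Q_r·C_b.
Rearranging, Q_w = Q_r·(C_std − C_b)/(C_e − C_std) = 107·(4.13 − 1.4) / (116 − 4.13) = 2.611 m³/s.
= 225.6 ML/d.

226 ML/d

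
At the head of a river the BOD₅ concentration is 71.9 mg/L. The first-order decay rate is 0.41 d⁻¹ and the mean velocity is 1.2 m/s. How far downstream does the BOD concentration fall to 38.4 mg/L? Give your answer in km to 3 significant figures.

From C = C₀·e^(−kt), t = ln(C₀/C)/k = ln(71.9/38.4)/0.41 = 0.6272/0.41 = 1.53 d.
Distance = v·t = 1.2 m/s × 1.322e+05 s = 1.586e+05 m = 158.6 km.

159 km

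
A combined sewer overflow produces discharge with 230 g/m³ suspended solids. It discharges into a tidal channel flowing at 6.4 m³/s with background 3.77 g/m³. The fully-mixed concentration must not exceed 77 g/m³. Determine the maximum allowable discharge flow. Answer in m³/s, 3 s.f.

3.06 m³/s

Mass balance at complete mixing: C_std·(Q_w + Q_r) = Q_w·C_e + Q_r·C_b.
Rearranging, Q_w = Q_r·(C_std − C_b)/(C_e − C_std) = 6.4·(77 − 3.77) / (230 − 77) = 3.063 m³/s.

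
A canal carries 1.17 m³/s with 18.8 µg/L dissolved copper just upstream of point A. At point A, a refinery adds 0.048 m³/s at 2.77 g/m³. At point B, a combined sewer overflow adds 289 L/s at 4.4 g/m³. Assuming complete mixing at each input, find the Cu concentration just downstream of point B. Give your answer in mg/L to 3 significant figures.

0.947 mg/L

18.8 µg/L = 0.0188 mg/L.
After input A: C = (1.17·0.0188 + 0.048·2.77) / 1.218 = 0.1272 mg/L.
289 L/s = 0.289 m³/s.
After input B: C = (1.218·0.1272 + 0.289·4.4) / 1.507 = 0.9466 mg/L.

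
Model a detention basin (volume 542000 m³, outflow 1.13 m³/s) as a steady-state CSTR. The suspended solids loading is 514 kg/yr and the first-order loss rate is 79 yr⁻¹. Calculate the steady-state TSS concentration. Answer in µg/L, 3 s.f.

6.55 µg/L

Outflow Q = 1.13 m³/s × 3.156e+07 s/yr = 3.566e+07 m³/yr.
Steady-state CSTR mass balance: W = Q·C + k·V·C, so C = W/(Q + kV).
Q + kV = 3.566e+07 + 79·542000 = 7.848e+07 m³/yr.
C = 514/7.848e+07 = 6.55e-06 kg/m³ = 0.00655 mg/L = 6.55 µg/L.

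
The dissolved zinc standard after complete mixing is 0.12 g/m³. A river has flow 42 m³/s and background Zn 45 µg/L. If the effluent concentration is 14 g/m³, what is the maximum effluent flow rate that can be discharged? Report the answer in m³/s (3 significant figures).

45 µg/L = 0.045 mg/L.
Mass balance at complete mixing: C_std·(Q_w + Q_r) = Q_w·C_e + Q_r·C_b.
Rearranging, Q_w = Q_r·(C_std − C_b)/(C_e − C_std) = 42·(0.12 − 0.045) / (14 − 0.12) = 0.2269 m³/s.

0.227 m³/s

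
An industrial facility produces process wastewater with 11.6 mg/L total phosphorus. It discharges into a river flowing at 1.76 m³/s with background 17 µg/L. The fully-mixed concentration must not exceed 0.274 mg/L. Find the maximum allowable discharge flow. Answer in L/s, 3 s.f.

39.9 L/s

17 µg/L = 0.017 mg/L.
Mass balance at complete mixing: C_std·(Q_w + Q_r) = Q_w·C_e + Q_r·C_b.
Rearranging, Q_w = Q_r·(C_std − C_b)/(C_e − C_std) = 1.76·(0.274 − 0.017) / (11.6 − 0.274) = 0.03994 m³/s.
= 39.94 L/s.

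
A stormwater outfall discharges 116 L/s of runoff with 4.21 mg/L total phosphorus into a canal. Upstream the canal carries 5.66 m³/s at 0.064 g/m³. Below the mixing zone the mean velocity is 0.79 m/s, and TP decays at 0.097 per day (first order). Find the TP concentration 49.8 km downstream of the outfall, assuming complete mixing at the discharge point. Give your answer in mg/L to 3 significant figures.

0.137 mg/L

116 L/s = 0.116 m³/s.
After complete mixing, C₀ = (0.116·4.21 + 5.66·0.064) / 5.776 = 0.1473 mg/L.
Travel time t = 4.98e+04 m / 0.79 m/s = 6.304e+04 s = 0.7296 d.
C = 0.1473·exp(−0.097·0.7296) = 0.1473·0.9317 = 0.1372 mg/L.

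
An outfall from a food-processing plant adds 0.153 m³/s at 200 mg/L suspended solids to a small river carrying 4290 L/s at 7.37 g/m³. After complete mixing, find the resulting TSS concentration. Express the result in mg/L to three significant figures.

4290 L/s = 4.29 m³/s.
Flow-weighted mixing gives C = (0.153·200 + 4.29·7.37) / (0.153 + 4.29) = 62.22/4.443 = 14 mg/L.

14.0 mg/L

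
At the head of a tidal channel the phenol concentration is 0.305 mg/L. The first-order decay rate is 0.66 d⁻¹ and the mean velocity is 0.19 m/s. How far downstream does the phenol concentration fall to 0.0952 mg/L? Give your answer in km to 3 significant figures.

29.0 km

From C = C₀·e^(−kt), t = ln(C₀/C)/k = ln(0.305/0.0952)/0.66 = 1.164/0.66 = 1.764 d.
Distance = v·t = 0.19 m/s × 1.524e+05 s = 2.896e+04 m = 28.96 km.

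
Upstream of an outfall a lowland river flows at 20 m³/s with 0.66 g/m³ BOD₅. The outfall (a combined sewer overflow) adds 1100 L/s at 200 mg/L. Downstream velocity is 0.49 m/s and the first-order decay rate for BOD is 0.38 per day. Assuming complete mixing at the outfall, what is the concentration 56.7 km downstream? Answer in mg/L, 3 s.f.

6.64 mg/L

1100 L/s = 1.1 m³/s.
After complete mixing, C₀ = (1.1·200 + 20·0.66) / 21.1 = 11.05 mg/L.
Travel time t = 5.67e+04 m / 0.49 m/s = 1.157e+05 s = 1.339 d.
C = 11.05·exp(−0.38·1.339) = 11.05·0.6011 = 6.644 mg/L.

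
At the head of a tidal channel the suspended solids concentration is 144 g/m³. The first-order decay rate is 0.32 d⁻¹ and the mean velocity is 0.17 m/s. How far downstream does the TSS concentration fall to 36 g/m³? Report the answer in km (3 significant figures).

From C = C₀·e^(−kt), t = ln(C₀/C)/k = ln(144/36)/0.32 = 1.386/0.32 = 4.332 d.
Distance = v·t = 0.17 m/s × 3.743e+05 s = 6.363e+04 m = 63.63 km.

63.6 km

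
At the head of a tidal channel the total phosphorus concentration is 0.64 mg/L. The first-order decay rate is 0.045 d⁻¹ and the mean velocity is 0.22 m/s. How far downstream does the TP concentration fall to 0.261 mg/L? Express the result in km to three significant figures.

From C = C₀·e^(−kt), t = ln(C₀/C)/k = ln(0.64/0.261)/0.045 = 0.8969/0.045 = 19.93 d.
Distance = v·t = 0.22 m/s × 1.722e+06 s = 3.789e+05 m = 378.9 km.

379 km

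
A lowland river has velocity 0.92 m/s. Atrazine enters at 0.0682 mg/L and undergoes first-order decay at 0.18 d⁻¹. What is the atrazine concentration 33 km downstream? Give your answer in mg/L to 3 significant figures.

0.0633 mg/L

Travel time t = 33 km / 0.92 m/s = 3.3e+04/0.92 = 3.587e+04 s = 0.4152 d.
First-order decay: C = 0.0682·exp(−0.18·0.4152) = 0.0682·0.928 = 0.06329 mg/L.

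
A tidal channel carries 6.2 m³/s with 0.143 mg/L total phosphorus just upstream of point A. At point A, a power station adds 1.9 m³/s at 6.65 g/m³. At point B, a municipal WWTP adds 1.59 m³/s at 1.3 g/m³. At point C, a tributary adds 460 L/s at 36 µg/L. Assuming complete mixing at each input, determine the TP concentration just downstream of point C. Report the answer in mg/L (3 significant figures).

1.54 mg/L

After input A: C = (6.2·0.143 + 1.9·6.65) / 8.1 = 1.669 mg/L.
After input B: C = (8.1·1.669 + 1.59·1.3) / 9.69 = 1.609 mg/L.
460 L/s = 0.46 m³/s.
36 µg/L = 0.036 mg/L.
After input C: C = (9.69·1.609 + 0.46·0.036) / 10.15 = 1.537 mg/L.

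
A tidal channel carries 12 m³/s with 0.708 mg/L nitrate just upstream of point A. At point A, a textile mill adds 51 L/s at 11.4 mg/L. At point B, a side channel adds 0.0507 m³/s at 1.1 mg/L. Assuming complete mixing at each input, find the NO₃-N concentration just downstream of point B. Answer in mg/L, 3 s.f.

51 L/s = 0.051 m³/s.
After input A: C = (12·0.708 + 0.051·11.4) / 12.05 = 0.7532 mg/L.
After input B: C = (12.05·0.7532 + 0.0507·1.1) / 12.1 = 0.7547 mg/L.

0.755 mg/L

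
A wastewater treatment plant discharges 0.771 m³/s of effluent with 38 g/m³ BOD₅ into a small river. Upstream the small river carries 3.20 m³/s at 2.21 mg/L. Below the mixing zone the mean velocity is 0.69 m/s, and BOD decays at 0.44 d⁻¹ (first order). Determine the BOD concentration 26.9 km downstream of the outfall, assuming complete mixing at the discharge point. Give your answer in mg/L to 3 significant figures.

7.51 mg/L

After complete mixing, C₀ = (0.771·38 + 3.2·2.21) / 3.971 = 9.159 mg/L.
Travel time t = 2.69e+04 m / 0.69 m/s = 3.899e+04 s = 0.4512 d.
C = 9.159·exp(−0.44·0.4512) = 9.159·0.8199 = 7.51 mg/L.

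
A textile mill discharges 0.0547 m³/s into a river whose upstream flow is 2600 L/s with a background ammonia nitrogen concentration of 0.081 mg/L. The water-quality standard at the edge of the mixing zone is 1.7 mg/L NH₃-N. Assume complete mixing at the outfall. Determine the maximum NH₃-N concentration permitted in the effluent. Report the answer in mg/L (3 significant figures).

2600 L/s = 2.6 m³/s.
Mass balance: 1.7·2.655 = 0.0547·Cₑ + 2.6·0.081.
Cₑ = (4.513 − 0.2106) / 0.0547 = 78.65 mg/L.

78.7 mg/L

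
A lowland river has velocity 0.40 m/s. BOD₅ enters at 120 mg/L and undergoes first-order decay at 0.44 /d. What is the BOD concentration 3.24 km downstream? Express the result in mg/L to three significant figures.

Travel time t = 3.24 km / 0.40 m/s = 3240/0.40 = 8100 s = 0.09375 d.
First-order decay: C = 120·exp(−0.44·0.09375) = 120·0.9596 = 115.2 mg/L.

115 mg/L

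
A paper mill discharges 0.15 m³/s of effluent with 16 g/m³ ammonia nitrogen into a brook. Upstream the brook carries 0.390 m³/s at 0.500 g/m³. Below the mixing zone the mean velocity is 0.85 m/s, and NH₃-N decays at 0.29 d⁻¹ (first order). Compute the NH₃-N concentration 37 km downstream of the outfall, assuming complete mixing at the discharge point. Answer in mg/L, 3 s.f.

After complete mixing, C₀ = (0.15·16 + 0.39·0.5) / 0.54 = 4.806 mg/L.
Travel time t = 3.7e+04 m / 0.85 m/s = 4.353e+04 s = 0.5038 d.
C = 4.806·exp(−0.29·0.5038) = 4.806·0.8641 = 4.152 mg/L.

4.15 mg/L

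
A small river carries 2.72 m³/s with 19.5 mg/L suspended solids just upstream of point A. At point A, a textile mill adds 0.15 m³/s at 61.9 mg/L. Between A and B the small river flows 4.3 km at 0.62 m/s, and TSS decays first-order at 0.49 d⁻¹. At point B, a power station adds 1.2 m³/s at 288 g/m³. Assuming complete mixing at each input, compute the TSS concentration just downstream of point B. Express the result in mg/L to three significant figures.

99.6 mg/L

After input A: C = (2.72·19.5 + 0.15·61.9) / 2.87 = 21.72 mg/L.
Over the 4.3 km reach to input B (t = 6935 s = 0.08027 d), decay gives C = 21.72·exp(−0.49·0.08027) = 20.88 mg/L.
After input B: C = (2.87·20.88 + 1.2·288) / 4.07 = 99.64 mg/L.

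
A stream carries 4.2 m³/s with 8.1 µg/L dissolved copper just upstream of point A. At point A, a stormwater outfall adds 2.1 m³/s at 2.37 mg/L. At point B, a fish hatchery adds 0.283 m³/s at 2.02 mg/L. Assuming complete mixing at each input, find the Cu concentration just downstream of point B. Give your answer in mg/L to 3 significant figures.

8.1 µg/L = 0.0081 mg/L.
After input A: C = (4.2·0.0081 + 2.1·2.37) / 6.3 = 0.7954 mg/L.
After input B: C = (6.3·0.7954 + 0.283·2.02) / 6.583 = 0.848 mg/L.

0.848 mg/L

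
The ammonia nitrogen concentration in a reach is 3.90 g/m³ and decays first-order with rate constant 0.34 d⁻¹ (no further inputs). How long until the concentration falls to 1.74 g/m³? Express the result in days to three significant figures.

2.37 d

t = ln(C₀/C)/k = ln(3.90/1.74)/0.34 = 0.8071/0.34 = 2.374 d.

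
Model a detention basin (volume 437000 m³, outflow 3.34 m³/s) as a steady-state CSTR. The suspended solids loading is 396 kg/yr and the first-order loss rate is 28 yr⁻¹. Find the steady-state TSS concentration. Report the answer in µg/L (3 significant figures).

Outflow Q = 3.34 m³/s × 3.156e+07 s/yr = 1.054e+08 m³/yr.
Steady-state CSTR mass balance: W = Q·C + k·V·C, so C = W/(Q + kV).
Q + kV = 1.054e+08 + 28·437000 = 1.176e+08 m³/yr.
C = 396/1.176e+08 = 3.366e-06 kg/m³ = 0.003366 mg/L = 3.366 µg/L.

3.37 µg/L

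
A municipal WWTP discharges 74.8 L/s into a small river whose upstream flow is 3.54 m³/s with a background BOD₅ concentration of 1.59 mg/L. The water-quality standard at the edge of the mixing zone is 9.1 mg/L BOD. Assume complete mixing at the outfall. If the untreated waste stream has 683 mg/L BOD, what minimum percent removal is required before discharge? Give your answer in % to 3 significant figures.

74.8 L/s = 0.0748 m³/s.
Mass balance: 9.1·3.615 = 0.0748·Cₑ + 3.54·1.59.
Cₑ = (32.89 − 5.629) / 0.0748 = 364.5 mg/L.
Required removal = 1 − 364.5/683 = 46.63 %.

46.6 %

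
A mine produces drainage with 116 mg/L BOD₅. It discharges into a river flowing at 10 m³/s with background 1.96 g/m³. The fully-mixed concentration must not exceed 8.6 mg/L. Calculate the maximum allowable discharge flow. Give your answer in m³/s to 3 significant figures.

Mass balance at complete mixing: C_std·(Q_w + Q_r) = Q_w·C_e + Q_r·C_b.
Rearranging, Q_w = Q_r·(C_std − C_b)/(C_e − C_std) = 10·(8.6 − 1.96) / (116 − 8.6) = 0.6182 m³/s.

0.618 m³/s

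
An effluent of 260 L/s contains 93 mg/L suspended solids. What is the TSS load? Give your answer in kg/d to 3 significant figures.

260 L/s = 0.26 m³/s.
Mass flux = Q·C = 0.26 m³/s × 93 g/m³ = 24.18 g/s.
= 24.18 g/s × 86.4 = 2089 kg/d.

2090 kg/d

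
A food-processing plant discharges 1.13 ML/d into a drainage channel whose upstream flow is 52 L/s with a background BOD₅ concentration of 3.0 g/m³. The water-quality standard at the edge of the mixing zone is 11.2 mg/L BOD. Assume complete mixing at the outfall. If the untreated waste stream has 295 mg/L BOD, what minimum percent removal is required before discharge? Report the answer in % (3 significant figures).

85.2 %

1.13 ML/d = 0.01308 m³/s.
52 L/s = 0.052 m³/s.
Mass balance: 11.2·0.06508 = 0.01308·Cₑ + 0.052·3.
Cₑ = (0.7289 − 0.156) / 0.01308 = 43.8 mg/L.
Required removal = 1 − 43.8/295 = 85.15 %.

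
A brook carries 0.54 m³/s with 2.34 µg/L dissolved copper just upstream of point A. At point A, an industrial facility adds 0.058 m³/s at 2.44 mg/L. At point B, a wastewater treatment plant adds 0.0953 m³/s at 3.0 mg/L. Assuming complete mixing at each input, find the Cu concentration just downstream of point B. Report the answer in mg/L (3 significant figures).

2.34 µg/L = 0.00234 mg/L.
After input A: C = (0.54·0.00234 + 0.058·2.44) / 0.598 = 0.2388 mg/L.
After input B: C = (0.598·0.2388 + 0.0953·3) / 0.6933 = 0.6183 mg/L.

0.618 mg/L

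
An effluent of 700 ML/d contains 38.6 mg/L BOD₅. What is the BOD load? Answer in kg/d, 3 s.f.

27000 kg/d

700 ML/d = 8.102 m³/s.
Mass flux = Q·C = 8.102 m³/s × 38.6 g/m³ = 312.7 g/s.
= 312.7 g/s × 86.4 = 2.702e+04 kg/d.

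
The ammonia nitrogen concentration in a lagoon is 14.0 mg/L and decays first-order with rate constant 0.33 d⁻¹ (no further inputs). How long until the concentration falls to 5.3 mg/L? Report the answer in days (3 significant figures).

2.94 d

t = ln(C₀/C)/k = ln(14.0/5.3)/0.33 = 0.9714/0.33 = 2.943 d.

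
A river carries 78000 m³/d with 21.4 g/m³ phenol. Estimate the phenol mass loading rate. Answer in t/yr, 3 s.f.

610 t/yr

78000 m³/d = 0.9028 m³/s.
Mass flux = Q·C = 0.9028 m³/s × 21.4 g/m³ = 19.32 g/s.
= 19.32 g/s × 31.56 = 609.7 t/yr.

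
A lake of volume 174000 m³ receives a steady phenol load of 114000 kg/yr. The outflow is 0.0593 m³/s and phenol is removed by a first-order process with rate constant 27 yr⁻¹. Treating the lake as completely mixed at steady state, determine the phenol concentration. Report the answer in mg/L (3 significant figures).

17.4 mg/L

Outflow Q = 0.0593 m³/s × 3.156e+07 s/yr = 1.871e+06 m³/yr.
Steady-state CSTR mass balance: W = Q·C + k·V·C, so C = W/(Q + kV).
Q + kV = 1.871e+06 + 27·174000 = 6.569e+06 m³/yr.
C = 114000/6.569e+06 = 0.01735 kg/m³ = 17.35 mg/L.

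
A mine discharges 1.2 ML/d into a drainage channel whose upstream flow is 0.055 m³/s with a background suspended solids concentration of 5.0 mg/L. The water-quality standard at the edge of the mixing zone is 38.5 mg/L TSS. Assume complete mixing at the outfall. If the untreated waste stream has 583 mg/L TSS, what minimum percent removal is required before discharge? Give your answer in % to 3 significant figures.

70.6 %

1.2 ML/d = 0.01389 m³/s.
Mass balance: 38.5·0.06889 = 0.01389·Cₑ + 0.055·5.
Cₑ = (2.652 − 0.275) / 0.01389 = 171.2 mg/L.
Required removal = 1 − 171.2/583 = 70.64 %.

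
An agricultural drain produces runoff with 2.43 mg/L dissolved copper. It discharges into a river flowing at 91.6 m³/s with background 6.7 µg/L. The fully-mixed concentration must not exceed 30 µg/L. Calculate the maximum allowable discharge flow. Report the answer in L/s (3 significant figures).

6.7 µg/L = 0.0067 mg/L.
30 µg/L = 0.03 mg/L.
Mass balance at complete mixing: C_std·(Q_w + Q_r) = Q_w·C_e + Q_r·C_b.
Rearranging, Q_w = Q_r·(C_std − C_b)/(C_e − C_std) = 91.6·(0.03 − 0.0067) / (2.43 − 0.03) = 0.8893 m³/s.
= 889.3 L/s.

889 L/s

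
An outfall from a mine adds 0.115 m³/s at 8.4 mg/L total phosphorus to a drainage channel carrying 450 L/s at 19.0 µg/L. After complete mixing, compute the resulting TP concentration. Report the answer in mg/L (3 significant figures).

450 L/s = 0.45 m³/s.
19.0 µg/L = 0.019 mg/L.
Flow-weighted mixing gives C = (0.115·8.4 + 0.45·0.019) / (0.115 + 0.45) = 0.9746/0.565 = 1.725 mg/L.

1.72 mg/L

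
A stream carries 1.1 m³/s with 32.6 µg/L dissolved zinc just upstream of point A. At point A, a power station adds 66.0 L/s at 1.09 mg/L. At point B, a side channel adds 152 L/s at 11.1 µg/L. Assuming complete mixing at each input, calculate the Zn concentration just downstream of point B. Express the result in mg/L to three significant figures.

0.0831 mg/L

32.6 µg/L = 0.0326 mg/L.
66.0 L/s = 0.066 m³/s.
After input A: C = (1.1·0.0326 + 0.066·1.09) / 1.166 = 0.09245 mg/L.
152 L/s = 0.152 m³/s.
11.1 µg/L = 0.0111 mg/L.
After input B: C = (1.166·0.09245 + 0.152·0.0111) / 1.318 = 0.08307 mg/L.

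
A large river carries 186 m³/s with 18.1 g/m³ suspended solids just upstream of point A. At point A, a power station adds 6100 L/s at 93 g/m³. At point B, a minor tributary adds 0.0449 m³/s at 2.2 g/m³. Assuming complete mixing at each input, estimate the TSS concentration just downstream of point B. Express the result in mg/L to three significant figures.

6100 L/s = 6.1 m³/s.
After input A: C = (186·18.1 + 6.1·93) / 192.1 = 20.48 mg/L.
After input B: C = (192.1·20.48 + 0.0449·2.2) / 192.1 = 20.47 mg/L.

20.5 mg/L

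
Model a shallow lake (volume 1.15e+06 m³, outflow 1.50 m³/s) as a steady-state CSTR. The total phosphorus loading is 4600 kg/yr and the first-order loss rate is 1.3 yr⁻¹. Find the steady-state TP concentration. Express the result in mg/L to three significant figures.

Outflow Q = 1.50 m³/s × 3.156e+07 s/yr = 4.734e+07 m³/yr.
Steady-state CSTR mass balance: W = Q·C + k·V·C, so C = W/(Q + kV).
Q + kV = 4.734e+07 + 1.3·1.15e+06 = 4.883e+07 m³/yr.
C = 4600/4.883e+07 = 9.42e-05 kg/m³ = 0.0942 mg/L.

0.0942 mg/L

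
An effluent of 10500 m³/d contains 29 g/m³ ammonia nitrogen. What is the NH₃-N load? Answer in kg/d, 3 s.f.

304 kg/d

10500 m³/d = 0.1215 m³/s.
Mass flux = Q·C = 0.1215 m³/s × 29 g/m³ = 3.524 g/s.
= 3.524 g/s × 86.4 = 304.5 kg/d.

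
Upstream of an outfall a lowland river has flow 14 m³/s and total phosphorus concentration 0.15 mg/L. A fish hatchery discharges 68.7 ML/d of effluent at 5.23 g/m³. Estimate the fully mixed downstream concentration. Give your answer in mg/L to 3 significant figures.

0.423 mg/L

68.7 ML/d = 0.7951 m³/s.
Conservation of mass across the mixing zone: C = (0.7951·5.23 + 14·0.15) / (0.7951 + 14) = 6.259/14.8 = 0.423 mg/L.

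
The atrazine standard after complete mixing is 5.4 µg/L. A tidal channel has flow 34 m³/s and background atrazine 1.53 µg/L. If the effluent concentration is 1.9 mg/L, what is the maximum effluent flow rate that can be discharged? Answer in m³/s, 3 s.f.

1.53 µg/L = 0.00153 mg/L.
5.4 µg/L = 0.0054 mg/L.
Mass balance at complete mixing: C_std·(Q_w + Q_r) = Q_w·C_e + Q_r·C_b.
Rearranging, Q_w = Q_r·(C_std − C_b)/(C_e − C_std) = 34·(0.0054 − 0.00153) / (1.9 − 0.0054) = 0.06945 m³/s.

0.0695 m³/s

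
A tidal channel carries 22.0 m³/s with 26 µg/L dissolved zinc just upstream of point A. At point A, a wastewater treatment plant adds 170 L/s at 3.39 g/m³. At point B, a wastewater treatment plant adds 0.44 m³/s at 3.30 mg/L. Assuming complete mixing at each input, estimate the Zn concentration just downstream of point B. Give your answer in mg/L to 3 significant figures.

0.115 mg/L

26 µg/L = 0.026 mg/L.
170 L/s = 0.17 m³/s.
After input A: C = (22·0.026 + 0.17·3.39) / 22.17 = 0.0518 mg/L.
After input B: C = (22.17·0.0518 + 0.44·3.3) / 22.61 = 0.115 mg/L.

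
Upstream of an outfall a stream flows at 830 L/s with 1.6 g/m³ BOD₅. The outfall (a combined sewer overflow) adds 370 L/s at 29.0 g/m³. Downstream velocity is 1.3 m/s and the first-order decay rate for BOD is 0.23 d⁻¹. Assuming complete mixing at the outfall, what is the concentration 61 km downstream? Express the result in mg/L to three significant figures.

370 L/s = 0.37 m³/s.
830 L/s = 0.83 m³/s.
After complete mixing, C₀ = (0.37·29 + 0.83·1.6) / 1.2 = 10.05 mg/L.
Travel time t = 6.1e+04 m / 1.3 m/s = 4.692e+04 s = 0.5431 d.
C = 10.05·exp(−0.23·0.5431) = 10.05·0.8826 = 8.868 mg/L.

8.87 mg/L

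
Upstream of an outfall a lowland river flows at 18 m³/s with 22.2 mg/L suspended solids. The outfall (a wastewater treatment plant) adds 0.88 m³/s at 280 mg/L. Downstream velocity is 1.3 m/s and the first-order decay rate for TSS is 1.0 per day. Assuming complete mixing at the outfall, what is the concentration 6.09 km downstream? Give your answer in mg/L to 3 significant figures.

32.4 mg/L

After complete mixing, C₀ = (0.88·280 + 18·22.2) / 18.88 = 34.22 mg/L.
Travel time t = 6090 m / 1.3 m/s = 4685 s = 0.05422 d.
C = 34.22·exp(−1.0·0.05422) = 34.22·0.9472 = 32.41 mg/L.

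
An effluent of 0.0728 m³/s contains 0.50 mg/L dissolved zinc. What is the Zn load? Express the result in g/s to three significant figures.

Mass flux = Q·C = 0.0728 m³/s × 0.5 g/m³ = 0.0364 g/s.

0.0364 g/s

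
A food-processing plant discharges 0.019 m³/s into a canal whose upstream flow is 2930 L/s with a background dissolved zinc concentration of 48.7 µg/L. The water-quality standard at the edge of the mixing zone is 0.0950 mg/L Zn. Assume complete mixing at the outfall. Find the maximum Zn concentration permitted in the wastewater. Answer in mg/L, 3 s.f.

2930 L/s = 2.93 m³/s.
48.7 µg/L = 0.0487 mg/L.
Mass balance: 0.095·2.949 = 0.019·Cₑ + 2.93·0.0487.
Cₑ = (0.2802 − 0.1427) / 0.019 = 7.235 mg/L.

7.23 mg/L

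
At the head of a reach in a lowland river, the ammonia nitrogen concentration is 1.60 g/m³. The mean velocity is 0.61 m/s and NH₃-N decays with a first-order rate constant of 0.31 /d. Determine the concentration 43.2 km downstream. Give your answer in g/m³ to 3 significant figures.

1.24 g/m³

Travel time t = 43.2 km / 0.61 m/s = 4.32e+04/0.61 = 7.082e+04 s = 0.8197 d.
First-order decay: C = 1.60·exp(−0.31·0.8197) = 1.60·0.7756 = 1.241 g/m³.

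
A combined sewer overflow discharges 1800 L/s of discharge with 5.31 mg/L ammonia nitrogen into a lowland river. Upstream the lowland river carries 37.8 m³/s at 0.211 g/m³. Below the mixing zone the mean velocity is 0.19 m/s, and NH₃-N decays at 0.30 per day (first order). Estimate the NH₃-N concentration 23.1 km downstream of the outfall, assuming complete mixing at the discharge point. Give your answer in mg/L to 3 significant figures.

1800 L/s = 1.8 m³/s.
After complete mixing, C₀ = (1.8·5.31 + 37.8·0.211) / 39.6 = 0.4428 mg/L.
Travel time t = 2.31e+04 m / 0.19 m/s = 1.216e+05 s = 1.407 d.
C = 0.4428·exp(−0.30·1.407) = 0.4428·0.6556 = 0.2903 mg/L.

0.290 mg/L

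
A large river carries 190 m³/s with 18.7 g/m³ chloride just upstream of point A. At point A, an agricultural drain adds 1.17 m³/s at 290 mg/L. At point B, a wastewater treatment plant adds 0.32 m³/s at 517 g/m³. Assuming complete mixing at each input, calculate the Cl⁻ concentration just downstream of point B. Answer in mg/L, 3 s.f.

21.2 mg/L

After input A: C = (190·18.7 + 1.17·290) / 191.2 = 20.36 mg/L.
After input B: C = (191.2·20.36 + 0.32·517) / 191.5 = 21.19 mg/L.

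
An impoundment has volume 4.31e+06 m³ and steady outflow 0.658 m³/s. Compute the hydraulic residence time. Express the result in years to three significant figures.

0.208 yr

Q = 0.658 m³/s × 3.156e+07 s/yr = 2.076e+07 m³/yr.
Hydraulic residence time τ = V/Q = 4.31e+06/2.076e+07 = 0.2076 yr.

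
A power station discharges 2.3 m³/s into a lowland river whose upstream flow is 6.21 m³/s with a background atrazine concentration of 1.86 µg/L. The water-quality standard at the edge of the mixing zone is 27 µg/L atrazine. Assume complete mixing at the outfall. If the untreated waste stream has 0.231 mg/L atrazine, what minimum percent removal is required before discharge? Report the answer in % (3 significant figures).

1.86 µg/L = 0.00186 mg/L.
27 µg/L = 0.027 mg/L.
Mass balance: 0.027·8.51 = 2.3·Cₑ + 6.21·0.00186.
Cₑ = (0.2298 − 0.01155) / 2.3 = 0.09488 mg/L.
Required removal = 1 − 0.09488/0.231 = 58.93 %.

58.9 %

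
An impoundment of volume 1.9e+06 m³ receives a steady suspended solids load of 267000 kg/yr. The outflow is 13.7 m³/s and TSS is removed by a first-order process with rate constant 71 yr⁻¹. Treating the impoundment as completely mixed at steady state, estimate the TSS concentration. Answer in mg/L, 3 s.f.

0.471 mg/L

Outflow Q = 13.7 m³/s × 3.156e+07 s/yr = 4.323e+08 m³/yr.
Steady-state CSTR mass balance: W = Q·C + k·V·C, so C = W/(Q + kV).
Q + kV = 4.323e+08 + 71·1.9e+06 = 5.672e+08 m³/yr.
C = 267000/5.672e+08 = 0.0004707 kg/m³ = 0.4707 mg/L.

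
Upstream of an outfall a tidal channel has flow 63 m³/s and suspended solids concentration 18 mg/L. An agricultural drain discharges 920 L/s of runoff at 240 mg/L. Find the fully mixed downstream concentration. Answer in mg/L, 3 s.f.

21.2 mg/L

920 L/s = 0.92 m³/s.
By mass balance at complete mixing, C = (0.92·240 + 63·18) / (0.92 + 63) = 1355/63.92 = 21.2 mg/L.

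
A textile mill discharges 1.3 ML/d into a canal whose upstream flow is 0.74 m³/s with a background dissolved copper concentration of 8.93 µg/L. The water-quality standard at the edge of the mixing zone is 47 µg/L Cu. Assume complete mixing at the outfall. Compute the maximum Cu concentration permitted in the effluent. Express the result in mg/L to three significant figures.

1.3 ML/d = 0.01505 m³/s.
8.93 µg/L = 0.00893 mg/L.
47 µg/L = 0.047 mg/L.
Mass balance: 0.047·0.755 = 0.01505·Cₑ + 0.74·0.00893.
Cₑ = (0.03549 − 0.006608) / 0.01505 = 1.919 mg/L.

1.92 mg/L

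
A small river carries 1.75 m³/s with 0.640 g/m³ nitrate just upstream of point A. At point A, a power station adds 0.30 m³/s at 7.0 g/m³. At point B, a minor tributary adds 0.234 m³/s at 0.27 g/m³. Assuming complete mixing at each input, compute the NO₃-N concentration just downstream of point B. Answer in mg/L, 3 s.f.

1.44 mg/L

After input A: C = (1.75·0.64 + 0.3·7) / 2.05 = 1.571 mg/L.
After input B: C = (2.05·1.571 + 0.234·0.27) / 2.284 = 1.437 mg/L.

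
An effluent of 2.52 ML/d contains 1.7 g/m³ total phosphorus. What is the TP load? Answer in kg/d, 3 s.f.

4.28 kg/d

2.52 ML/d = 0.02917 m³/s.
Mass flux = Q·C = 0.02917 m³/s × 1.7 g/m³ = 0.04958 g/s.
= 0.04958 g/s × 86.4 = 4.284 kg/d.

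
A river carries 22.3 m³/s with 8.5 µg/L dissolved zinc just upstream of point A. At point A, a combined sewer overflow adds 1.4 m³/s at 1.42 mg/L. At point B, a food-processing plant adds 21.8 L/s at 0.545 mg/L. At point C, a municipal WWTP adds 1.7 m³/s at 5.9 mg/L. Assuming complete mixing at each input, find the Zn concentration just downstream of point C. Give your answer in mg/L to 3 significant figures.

8.5 µg/L = 0.0085 mg/L.
After input A: C = (22.3·0.0085 + 1.4·1.42) / 23.7 = 0.09188 mg/L.
21.8 L/s = 0.0218 m³/s.
After input B: C = (23.7·0.09188 + 0.0218·0.545) / 23.72 = 0.0923 mg/L.
After input C: C = (23.72·0.0923 + 1.7·5.9) / 25.42 = 0.4807 mg/L.

0.481 mg/L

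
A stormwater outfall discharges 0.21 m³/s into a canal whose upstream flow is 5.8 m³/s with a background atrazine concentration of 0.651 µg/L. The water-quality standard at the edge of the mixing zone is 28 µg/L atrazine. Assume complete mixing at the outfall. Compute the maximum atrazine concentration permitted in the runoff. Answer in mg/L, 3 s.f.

0.651 µg/L = 0.000651 mg/L.
28 µg/L = 0.028 mg/L.
Mass balance: 0.028·6.01 = 0.21·Cₑ + 5.8·0.000651.
Cₑ = (0.1683 − 0.003776) / 0.21 = 0.7834 mg/L.

0.783 mg/L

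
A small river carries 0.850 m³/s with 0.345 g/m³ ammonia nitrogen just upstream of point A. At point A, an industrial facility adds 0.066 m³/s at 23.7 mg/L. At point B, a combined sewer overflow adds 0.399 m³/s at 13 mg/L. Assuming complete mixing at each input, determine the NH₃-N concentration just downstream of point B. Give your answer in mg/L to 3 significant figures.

After input A: C = (0.85·0.345 + 0.066·23.7) / 0.916 = 2.028 mg/L.
After input B: C = (0.916·2.028 + 0.399·13) / 1.315 = 5.357 mg/L.

5.36 mg/L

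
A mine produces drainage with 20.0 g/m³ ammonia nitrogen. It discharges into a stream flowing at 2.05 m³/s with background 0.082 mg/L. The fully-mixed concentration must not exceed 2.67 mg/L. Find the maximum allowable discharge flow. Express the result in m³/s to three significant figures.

0.306 m³/s

Mass balance at complete mixing: C_std·(Q_w + Q_r) = Q_w·C_e + Q_r·C_b.
Rearranging, Q_w = Q_r·(C_std − C_b)/(C_e − C_std) = 2.05·(2.67 − 0.082) / (20 − 2.67) = 0.3061 m³/s.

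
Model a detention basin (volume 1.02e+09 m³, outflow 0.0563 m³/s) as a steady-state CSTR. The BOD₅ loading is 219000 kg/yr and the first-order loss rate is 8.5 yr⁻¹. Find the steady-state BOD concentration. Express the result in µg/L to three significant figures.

Outflow Q = 0.0563 m³/s × 3.156e+07 s/yr = 1.777e+06 m³/yr.
Steady-state CSTR mass balance: W = Q·C + k·V·C, so C = W/(Q + kV).
Q + kV = 1.777e+06 + 8.5·1.02e+09 = 8.672e+09 m³/yr.
C = 219000/8.672e+09 = 2.525e-05 kg/m³ = 0.02525 mg/L = 25.25 µg/L.

25.3 µg/L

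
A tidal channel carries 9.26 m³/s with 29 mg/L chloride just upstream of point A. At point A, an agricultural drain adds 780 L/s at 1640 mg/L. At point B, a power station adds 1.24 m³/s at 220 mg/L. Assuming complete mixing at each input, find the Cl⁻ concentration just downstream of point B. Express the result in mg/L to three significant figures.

161 mg/L

780 L/s = 0.78 m³/s.
After input A: C = (9.26·29 + 0.78·1640) / 10.04 = 154.2 mg/L.
After input B: C = (10.04·154.2 + 1.24·220) / 11.28 = 161.4 mg/L.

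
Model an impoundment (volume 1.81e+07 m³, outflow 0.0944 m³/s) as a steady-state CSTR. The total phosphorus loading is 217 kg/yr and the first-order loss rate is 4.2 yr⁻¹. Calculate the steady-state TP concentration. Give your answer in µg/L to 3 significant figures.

2.75 µg/L

Outflow Q = 0.0944 m³/s × 3.156e+07 s/yr = 2.979e+06 m³/yr.
Steady-state CSTR mass balance: W = Q·C + k·V·C, so C = W/(Q + kV).
Q + kV = 2.979e+06 + 4.2·1.81e+07 = 7.9e+07 m³/yr.
C = 217/7.9e+07 = 2.747e-06 kg/m³ = 0.002747 mg/L = 2.747 µg/L.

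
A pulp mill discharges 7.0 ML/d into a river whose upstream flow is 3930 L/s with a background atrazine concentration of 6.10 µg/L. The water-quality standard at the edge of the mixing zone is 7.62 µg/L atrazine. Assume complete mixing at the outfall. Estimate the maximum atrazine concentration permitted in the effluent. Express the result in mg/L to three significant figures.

0.0814 mg/L

7.0 ML/d = 0.08102 m³/s.
3930 L/s = 3.93 m³/s.
6.10 µg/L = 0.0061 mg/L.
7.62 µg/L = 0.00762 mg/L.
Mass balance: 0.00762·4.011 = 0.08102·Cₑ + 3.93·0.0061.
Cₑ = (0.03056 − 0.02397) / 0.08102 = 0.08135 mg/L.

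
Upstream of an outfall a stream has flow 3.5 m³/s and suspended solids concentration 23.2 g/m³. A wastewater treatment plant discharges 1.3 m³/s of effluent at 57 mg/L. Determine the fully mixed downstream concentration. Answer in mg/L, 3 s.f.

32.4 mg/L

Flow-weighted mixing gives C = (1.3·57 + 3.5·23.2) / (1.3 + 3.5) = 155.3/4.8 = 32.35 mg/L.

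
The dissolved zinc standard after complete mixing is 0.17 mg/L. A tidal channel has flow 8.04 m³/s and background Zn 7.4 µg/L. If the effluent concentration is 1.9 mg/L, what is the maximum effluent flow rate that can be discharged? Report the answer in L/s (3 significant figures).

756 L/s

7.4 µg/L = 0.0074 mg/L.
Mass balance at complete mixing: C_std·(Q_w + Q_r) = Q_w·C_e + Q_r·C_b.
Rearranging, Q_w = Q_r·(C_std − C_b)/(C_e − C_std) = 8.04·(0.17 − 0.0074) / (1.9 − 0.17) = 0.7557 m³/s.
= 755.7 L/s.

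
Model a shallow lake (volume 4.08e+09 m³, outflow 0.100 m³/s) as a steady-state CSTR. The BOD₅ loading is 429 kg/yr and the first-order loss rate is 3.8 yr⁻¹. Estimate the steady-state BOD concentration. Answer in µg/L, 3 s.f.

0.0277 µg/L

Outflow Q = 0.100 m³/s × 3.156e+07 s/yr = 3.156e+06 m³/yr.
Steady-state CSTR mass balance: W = Q·C + k·V·C, so C = W/(Q + kV).
Q + kV = 3.156e+06 + 3.8·4.08e+09 = 1.551e+10 m³/yr.
C = 429/1.551e+10 = 2.766e-08 kg/m³ = 2.766e-05 mg/L = 0.02766 µg/L.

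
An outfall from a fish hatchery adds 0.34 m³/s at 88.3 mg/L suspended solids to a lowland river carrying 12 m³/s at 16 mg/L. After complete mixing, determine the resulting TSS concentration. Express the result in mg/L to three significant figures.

Conservation of mass across the mixing zone: C = (0.34·88.3 + 12·16) / (0.34 + 12) = 222/12.34 = 17.99 mg/L.

18.0 mg/L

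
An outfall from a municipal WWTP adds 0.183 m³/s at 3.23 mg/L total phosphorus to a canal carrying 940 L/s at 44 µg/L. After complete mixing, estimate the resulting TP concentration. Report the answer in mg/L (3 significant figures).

0.563 mg/L

940 L/s = 0.94 m³/s.
44 µg/L = 0.044 mg/L.
By mass balance at complete mixing, C = (0.183·3.23 + 0.94·0.044) / (0.183 + 0.94) = 0.6324/1.123 = 0.5632 mg/L.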